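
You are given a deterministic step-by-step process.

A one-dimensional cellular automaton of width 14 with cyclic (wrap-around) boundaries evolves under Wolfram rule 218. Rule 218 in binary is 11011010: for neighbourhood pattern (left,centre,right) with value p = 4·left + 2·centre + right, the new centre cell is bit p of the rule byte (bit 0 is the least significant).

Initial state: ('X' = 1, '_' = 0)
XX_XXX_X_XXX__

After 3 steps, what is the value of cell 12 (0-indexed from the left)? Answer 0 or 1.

1

0) XX_XXX_X_XXX__
1) XX_XXX___XXXXX
2) XX_XXXX_XXXXXX
3) XX_XXXX_XXXXXX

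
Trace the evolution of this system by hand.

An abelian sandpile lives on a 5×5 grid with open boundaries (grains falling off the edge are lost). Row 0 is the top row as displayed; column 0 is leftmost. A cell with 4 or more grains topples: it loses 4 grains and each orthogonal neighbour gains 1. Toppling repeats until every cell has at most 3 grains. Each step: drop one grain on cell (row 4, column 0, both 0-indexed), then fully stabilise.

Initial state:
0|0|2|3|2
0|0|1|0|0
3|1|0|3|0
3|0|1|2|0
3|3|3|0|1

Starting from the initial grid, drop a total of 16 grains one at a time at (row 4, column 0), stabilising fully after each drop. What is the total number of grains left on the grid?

31

gen 0: 0|0|2|3|2
0|0|1|0|0
3|1|0|3|0
3|0|1|2|0
3|3|3|0|1
gen 1: 0|0|2|3|2
1|0|1|0|0
0|2|0|3|0
1|2|2|2|0
2|1|0|1|1
gen 2: 0|0|2|3|2
1|0|1|0|0
0|2|0|3|0
1|2|2|2|0
3|1|0|1|1
gen 3: 0|0|2|3|2
1|0|1|0|0
0|2|0|3|0
2|2|2|2|0
0|2|0|1|1
gen 4: 0|0|2|3|2
1|0|1|0|0
0|2|0|3|0
2|2|2|2|0
1|2|0|1|1
gen 5: 0|0|2|3|2
1|0|1|0|0
0|2|0|3|0
2|2|2|2|0
2|2|0|1|1
gen 6: 0|0|2|3|2
1|0|1|0|0
0|2|0|3|0
2|2|2|2|0
3|2|0|1|1
gen 7: 0|0|2|3|2
1|0|1|0|0
0|2|0|3|0
3|2|2|2|0
0|3|0|1|1
gen 8: 0|0|2|3|2
1|0|1|0|0
0|2|0|3|0
3|2|2|2|0
1|3|0|1|1
gen 9: 0|0|2|3|2
1|0|1|0|0
0|2|0|3|0
3|2|2|2|0
2|3|0|1|1
gen 10: 0|0|2|3|2
1|0|1|0|0
0|2|0|3|0
3|2|2|2|0
3|3|0|1|1
gen 11: 0|0|2|3|2
1|0|1|0|0
1|3|0|3|0
1|0|3|2|0
2|1|1|1|1
gen 12: 0|0|2|3|2
1|0|1|0|0
1|3|0|3|0
1|0|3|2|0
3|1|1|1|1
gen 13: 0|0|2|3|2
1|0|1|0|0
1|3|0|3|0
2|0|3|2|0
0|2|1|1|1
gen 14: 0|0|2|3|2
1|0|1|0|0
1|3|0|3|0
2|0|3|2|0
1|2|1|1|1
gen 15: 0|0|2|3|2
1|0|1|0|0
1|3|0|3|0
2|0|3|2|0
2|2|1|1|1
gen 16: 0|0|2|3|2
1|0|1|0|0
1|3|0|3|0
2|0|3|2|0
3|2|1|1|1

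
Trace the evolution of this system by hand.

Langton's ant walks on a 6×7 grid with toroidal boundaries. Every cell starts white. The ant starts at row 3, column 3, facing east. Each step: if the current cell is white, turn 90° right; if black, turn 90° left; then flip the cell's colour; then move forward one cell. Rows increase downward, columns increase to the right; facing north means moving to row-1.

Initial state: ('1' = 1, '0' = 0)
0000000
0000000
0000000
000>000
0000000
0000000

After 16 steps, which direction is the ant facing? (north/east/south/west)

[0] 0000000
0000000
0000000
000>000
0000000
0000000
[1] 0000000
0000000
0000000
0001000
000v000
0000000
[2] 0000000
0000000
0000000
0001000
00<1000
0000000
[3] 0000000
0000000
0000000
00^1000
0011000
0000000
[4] 0000000
0000000
0000000
001>000
0011000
0000000
[5] 0000000
0000000
000^000
0010000
0011000
0000000
[6] 0000000
0000000
0001>00
0010000
0011000
0000000
[7] 0000000
0000000
0001100
0010v00
0011000
0000000
[8] 0000000
0000000
0001100
001<100
0011000
0000000
[9] 0000000
0000000
000^100
0011100
0011000
0000000
[10] 0000000
0000000
00<0100
0011100
0011000
0000000
[11] 0000000
00^0000
0010100
0011100
0011000
0000000
[12] 0000000
001>000
0010100
0011100
0011000
0000000
[13] 0000000
0011000
001v100
0011100
0011000
0000000
[14] 0000000
0011000
00<1100
0011100
0011000
0000000
[15] 0000000
0011000
0001100
00v1100
0011000
0000000
[16] 0000000
0011000
0001100
000>100
0011000
0000000

east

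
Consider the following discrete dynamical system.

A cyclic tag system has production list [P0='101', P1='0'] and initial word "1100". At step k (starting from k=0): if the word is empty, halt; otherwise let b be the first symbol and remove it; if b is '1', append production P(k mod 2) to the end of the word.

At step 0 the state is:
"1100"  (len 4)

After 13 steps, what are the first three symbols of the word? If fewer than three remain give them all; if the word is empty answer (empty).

110

step 0: "1100"  (len 4)
step 1: "100101"  (len 6)
step 2: "001010"  (len 6)
step 3: "01010"  (len 5)
step 4: "1010"  (len 4)
step 5: "010101"  (len 6)
step 6: "10101"  (len 5)
step 7: "0101101"  (len 7)
step 8: "101101"  (len 6)
step 9: "01101101"  (len 8)
step 10: "1101101"  (len 7)
step 11: "101101101"  (len 9)
step 12: "011011010"  (len 9)
step 13: "11011010"  (len 8)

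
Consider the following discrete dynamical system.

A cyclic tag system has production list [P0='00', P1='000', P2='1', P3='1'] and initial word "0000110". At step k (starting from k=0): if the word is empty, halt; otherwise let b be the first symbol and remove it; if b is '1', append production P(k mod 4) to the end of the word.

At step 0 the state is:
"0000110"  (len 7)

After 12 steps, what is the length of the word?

0

k=0  "0000110"  (len 7)
k=1  "000110"  (len 6)
k=2  "00110"  (len 5)
k=3  "0110"  (len 4)
k=4  "110"  (len 3)
k=5  "1000"  (len 4)
k=6  "000000"  (len 6)
k=7  "00000"  (len 5)
k=8  "0000"  (len 4)
k=9  "000"  (len 3)
k=10  "00"  (len 2)
k=11  "0"  (len 1)
k=12  (halted — word empty)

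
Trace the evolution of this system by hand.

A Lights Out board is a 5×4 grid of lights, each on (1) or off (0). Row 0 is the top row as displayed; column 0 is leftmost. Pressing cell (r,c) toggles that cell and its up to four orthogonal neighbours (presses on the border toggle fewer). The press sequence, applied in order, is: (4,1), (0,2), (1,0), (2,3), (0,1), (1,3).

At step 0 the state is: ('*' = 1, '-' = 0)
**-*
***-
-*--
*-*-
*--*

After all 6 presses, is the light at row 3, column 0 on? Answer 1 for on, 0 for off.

t=0: **-*
***-
-*--
*-*-
*--*
t=1: **-*
***-
-*--
***-
-***
t=2: *-*-
**--
-*--
***-
-***
t=3: --*-
----
**--
***-
-***
t=4: --*-
---*
****
****
-***
t=5: **--
-*-*
****
****
-***
t=6: **-*
-**-
***-
****
-***

1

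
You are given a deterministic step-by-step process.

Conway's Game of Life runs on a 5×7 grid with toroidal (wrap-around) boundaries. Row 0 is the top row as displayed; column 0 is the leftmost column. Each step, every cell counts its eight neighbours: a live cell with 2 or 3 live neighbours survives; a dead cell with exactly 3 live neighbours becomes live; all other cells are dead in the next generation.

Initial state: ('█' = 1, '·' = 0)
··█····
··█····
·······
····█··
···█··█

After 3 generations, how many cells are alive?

4

[0] ··█····
··█····
·······
····█··
···█··█
[1] ··██···
·······
·······
·······
···█···
[2] ··██···
·······
·······
·······
··██···
[3] ··██···
·······
·······
·······
··██···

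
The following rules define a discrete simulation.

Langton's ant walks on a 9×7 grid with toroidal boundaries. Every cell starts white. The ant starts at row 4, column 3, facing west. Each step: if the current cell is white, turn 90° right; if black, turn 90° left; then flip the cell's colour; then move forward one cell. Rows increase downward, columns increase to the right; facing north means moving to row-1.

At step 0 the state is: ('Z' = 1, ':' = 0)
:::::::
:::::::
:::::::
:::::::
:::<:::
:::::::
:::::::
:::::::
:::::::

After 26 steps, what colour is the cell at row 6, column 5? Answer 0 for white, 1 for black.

0

t=0: :::::::
:::::::
:::::::
:::::::
:::<:::
:::::::
:::::::
:::::::
:::::::
t=1: :::::::
:::::::
:::::::
:::^:::
:::Z:::
:::::::
:::::::
:::::::
:::::::
t=2: :::::::
:::::::
:::::::
:::Z>::
:::Z:::
:::::::
:::::::
:::::::
:::::::
t=3: :::::::
:::::::
:::::::
:::ZZ::
:::Zv::
:::::::
:::::::
:::::::
:::::::
t=4: :::::::
:::::::
:::::::
:::ZZ::
:::<Z::
:::::::
:::::::
:::::::
:::::::
t=5: :::::::
:::::::
:::::::
:::ZZ::
::::Z::
:::v:::
:::::::
:::::::
:::::::
t=6: :::::::
:::::::
:::::::
:::ZZ::
::::Z::
::<Z:::
:::::::
:::::::
:::::::
t=7: :::::::
:::::::
:::::::
:::ZZ::
::^:Z::
::ZZ:::
:::::::
:::::::
:::::::
t=8: :::::::
:::::::
:::::::
:::ZZ::
::Z>Z::
::ZZ:::
:::::::
:::::::
:::::::
t=9: :::::::
:::::::
:::::::
:::ZZ::
::ZZZ::
::Zv:::
:::::::
:::::::
:::::::
t=10: :::::::
:::::::
:::::::
:::ZZ::
::ZZZ::
::Z:>::
:::::::
:::::::
:::::::
t=11: :::::::
:::::::
:::::::
:::ZZ::
::ZZZ::
::Z:Z::
::::v::
:::::::
:::::::
t=12: :::::::
:::::::
:::::::
:::ZZ::
::ZZZ::
::Z:Z::
:::<Z::
:::::::
:::::::
t=13: :::::::
:::::::
:::::::
:::ZZ::
::ZZZ::
::Z^Z::
:::ZZ::
:::::::
:::::::
t=14: :::::::
:::::::
:::::::
:::ZZ::
::ZZZ::
::ZZ>::
:::ZZ::
:::::::
:::::::
t=15: :::::::
:::::::
:::::::
:::ZZ::
::ZZ^::
::ZZ:::
:::ZZ::
:::::::
:::::::
t=16: :::::::
:::::::
:::::::
:::ZZ::
::Z<:::
::ZZ:::
:::ZZ::
:::::::
:::::::
t=17: :::::::
:::::::
:::::::
:::ZZ::
::Z::::
::Zv:::
:::ZZ::
:::::::
:::::::
t=18: :::::::
:::::::
:::::::
:::ZZ::
::Z::::
::Z:>::
:::ZZ::
:::::::
:::::::
t=19: :::::::
:::::::
:::::::
:::ZZ::
::Z::::
::Z:Z::
:::Zv::
:::::::
:::::::
t=20: :::::::
:::::::
:::::::
:::ZZ::
::Z::::
::Z:Z::
:::Z:>:
:::::::
:::::::
t=21: :::::::
:::::::
:::::::
:::ZZ::
::Z::::
::Z:Z::
:::Z:Z:
:::::v:
:::::::
t=22: :::::::
:::::::
:::::::
:::ZZ::
::Z::::
::Z:Z::
:::Z:Z:
::::<Z:
:::::::
t=23: :::::::
:::::::
:::::::
:::ZZ::
::Z::::
::Z:Z::
:::Z^Z:
::::ZZ:
:::::::
t=24: :::::::
:::::::
:::::::
:::ZZ::
::Z::::
::Z:Z::
:::ZZ>:
::::ZZ:
:::::::
t=25: :::::::
:::::::
:::::::
:::ZZ::
::Z::::
::Z:Z^:
:::ZZ::
::::ZZ:
:::::::
t=26: :::::::
:::::::
:::::::
:::ZZ::
::Z::::
::Z:ZZ>
:::ZZ::
::::ZZ:
:::::::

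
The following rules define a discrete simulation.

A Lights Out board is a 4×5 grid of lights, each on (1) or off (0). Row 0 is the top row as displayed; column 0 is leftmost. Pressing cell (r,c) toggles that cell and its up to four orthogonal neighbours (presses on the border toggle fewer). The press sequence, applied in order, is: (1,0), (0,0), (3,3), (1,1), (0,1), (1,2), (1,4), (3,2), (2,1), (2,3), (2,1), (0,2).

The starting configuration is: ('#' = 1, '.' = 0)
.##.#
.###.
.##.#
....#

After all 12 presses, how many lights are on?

t=0: .##.#
.###.
.##.#
....#
t=1: ###.#
#.##.
###.#
....#
t=2: ..#.#
..##.
###.#
....#
t=3: ..#.#
..##.
#####
..##.
t=4: .##.#
##.#.
#.###
..##.
t=5: #...#
#..#.
#.###
..##.
t=6: #.#.#
###..
#..##
..##.
t=7: #.#..
#####
#..#.
..##.
t=8: #.#..
#####
#.##.
.#...
t=9: #.#..
#.###
.#.#.
.....
t=10: #.#..
#.#.#
.##.#
...#.
t=11: #.#..
###.#
#...#
.#.#.
t=12: ##.#.
##..#
#...#
.#.#.

10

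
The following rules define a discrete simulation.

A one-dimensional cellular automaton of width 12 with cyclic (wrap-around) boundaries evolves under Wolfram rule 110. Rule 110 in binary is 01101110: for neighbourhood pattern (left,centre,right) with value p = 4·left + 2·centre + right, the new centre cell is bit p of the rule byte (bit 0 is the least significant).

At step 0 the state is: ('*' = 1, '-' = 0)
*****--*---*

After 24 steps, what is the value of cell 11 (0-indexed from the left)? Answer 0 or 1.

gen 0: *****--*---*
gen 1: ----*-**--**
gen 2: ---*****-***
gen 3: --**---***-*
gen 4: -***--**-***
gen 5: **-*-*****-*
gen 6: -*****---***
gen 7: **---*--**-*
gen 8: -*--**-*****
gen 9: **-*****---*
gen 10: -***---*--**
gen 11: **-*--**-***
gen 12: -***-*****--
gen 13: **-***---*--
gen 14: ****-*--**-*
gen 15: ---***-*****
gen 16: --**-***---*
gen 17: -*****-*--**
gen 18: **---***-***
gen 19: -*--**-***--
gen 20: **-*****-*--
gen 21: ****---***-*
gen 22: ---*--**-***
gen 23: --**-*****-*
gen 24: -*****---***

1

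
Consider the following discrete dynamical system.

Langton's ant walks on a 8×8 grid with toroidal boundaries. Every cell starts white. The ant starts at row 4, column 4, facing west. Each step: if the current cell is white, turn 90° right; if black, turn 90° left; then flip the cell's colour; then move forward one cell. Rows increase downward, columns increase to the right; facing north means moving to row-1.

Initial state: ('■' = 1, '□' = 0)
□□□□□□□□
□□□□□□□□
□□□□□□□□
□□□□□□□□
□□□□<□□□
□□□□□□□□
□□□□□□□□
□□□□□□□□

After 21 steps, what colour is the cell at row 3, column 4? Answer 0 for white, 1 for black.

[0] □□□□□□□□
□□□□□□□□
□□□□□□□□
□□□□□□□□
□□□□<□□□
□□□□□□□□
□□□□□□□□
□□□□□□□□
[1] □□□□□□□□
□□□□□□□□
□□□□□□□□
□□□□^□□□
□□□□■□□□
□□□□□□□□
□□□□□□□□
□□□□□□□□
[2] □□□□□□□□
□□□□□□□□
□□□□□□□□
□□□□■>□□
□□□□■□□□
□□□□□□□□
□□□□□□□□
□□□□□□□□
[3] □□□□□□□□
□□□□□□□□
□□□□□□□□
□□□□■■□□
□□□□■v□□
□□□□□□□□
□□□□□□□□
□□□□□□□□
[4] □□□□□□□□
□□□□□□□□
□□□□□□□□
□□□□■■□□
□□□□<■□□
□□□□□□□□
□□□□□□□□
□□□□□□□□
[5] □□□□□□□□
□□□□□□□□
□□□□□□□□
□□□□■■□□
□□□□□■□□
□□□□v□□□
□□□□□□□□
□□□□□□□□
[6] □□□□□□□□
□□□□□□□□
□□□□□□□□
□□□□■■□□
□□□□□■□□
□□□<■□□□
□□□□□□□□
□□□□□□□□
[7] □□□□□□□□
□□□□□□□□
□□□□□□□□
□□□□■■□□
□□□^□■□□
□□□■■□□□
□□□□□□□□
□□□□□□□□
[8] □□□□□□□□
□□□□□□□□
□□□□□□□□
□□□□■■□□
□□□■>■□□
□□□■■□□□
□□□□□□□□
□□□□□□□□
[9] □□□□□□□□
□□□□□□□□
□□□□□□□□
□□□□■■□□
□□□■■■□□
□□□■v□□□
□□□□□□□□
□□□□□□□□
[10] □□□□□□□□
□□□□□□□□
□□□□□□□□
□□□□■■□□
□□□■■■□□
□□□■□>□□
□□□□□□□□
□□□□□□□□
[11] □□□□□□□□
□□□□□□□□
□□□□□□□□
□□□□■■□□
□□□■■■□□
□□□■□■□□
□□□□□v□□
□□□□□□□□
[12] □□□□□□□□
□□□□□□□□
□□□□□□□□
□□□□■■□□
□□□■■■□□
□□□■□■□□
□□□□<■□□
□□□□□□□□
[13] □□□□□□□□
□□□□□□□□
□□□□□□□□
□□□□■■□□
□□□■■■□□
□□□■^■□□
□□□□■■□□
□□□□□□□□
[14] □□□□□□□□
□□□□□□□□
□□□□□□□□
□□□□■■□□
□□□■■■□□
□□□■■>□□
□□□□■■□□
□□□□□□□□
[15] □□□□□□□□
□□□□□□□□
□□□□□□□□
□□□□■■□□
□□□■■^□□
□□□■■□□□
□□□□■■□□
□□□□□□□□
[16] □□□□□□□□
□□□□□□□□
□□□□□□□□
□□□□■■□□
□□□■<□□□
□□□■■□□□
□□□□■■□□
□□□□□□□□
[17] □□□□□□□□
□□□□□□□□
□□□□□□□□
□□□□■■□□
□□□■□□□□
□□□■v□□□
□□□□■■□□
□□□□□□□□
[18] □□□□□□□□
□□□□□□□□
□□□□□□□□
□□□□■■□□
□□□■□□□□
□□□■□>□□
□□□□■■□□
□□□□□□□□
[19] □□□□□□□□
□□□□□□□□
□□□□□□□□
□□□□■■□□
□□□■□□□□
□□□■□■□□
□□□□■v□□
□□□□□□□□
[20] □□□□□□□□
□□□□□□□□
□□□□□□□□
□□□□■■□□
□□□■□□□□
□□□■□■□□
□□□□■□>□
□□□□□□□□
[21] □□□□□□□□
□□□□□□□□
□□□□□□□□
□□□□■■□□
□□□■□□□□
□□□■□■□□
□□□□■□■□
□□□□□□v□

1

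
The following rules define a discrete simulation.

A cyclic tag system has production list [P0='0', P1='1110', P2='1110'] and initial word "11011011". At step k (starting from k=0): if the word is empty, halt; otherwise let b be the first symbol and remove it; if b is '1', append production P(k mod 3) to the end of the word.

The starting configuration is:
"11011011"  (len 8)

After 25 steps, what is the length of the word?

gen 0: "11011011"  (len 8)
gen 1: "10110110"  (len 8)
gen 2: "01101101110"  (len 11)
gen 3: "1101101110"  (len 10)
gen 4: "1011011100"  (len 10)
gen 5: "0110111001110"  (len 13)
gen 6: "110111001110"  (len 12)
gen 7: "101110011100"  (len 12)
gen 8: "011100111001110"  (len 15)
gen 9: "11100111001110"  (len 14)
gen 10: "11001110011100"  (len 14)
gen 11: "10011100111001110"  (len 17)
gen 12: "00111001110011101110"  (len 20)
gen 13: "0111001110011101110"  (len 19)
gen 14: "111001110011101110"  (len 18)
gen 15: "110011100111011101110"  (len 21)
gen 16: "100111001110111011100"  (len 21)
gen 17: "001110011101110111001110"  (len 24)
gen 18: "01110011101110111001110"  (len 23)
gen 19: "1110011101110111001110"  (len 22)
gen 20: "1100111011101110011101110"  (len 25)
gen 21: "1001110111011100111011101110"  (len 28)
gen 22: "0011101110111001110111011100"  (len 28)
gen 23: "011101110111001110111011100"  (len 27)
gen 24: "11101110111001110111011100"  (len 26)
gen 25: "11011101110011101110111000"  (len 26)

26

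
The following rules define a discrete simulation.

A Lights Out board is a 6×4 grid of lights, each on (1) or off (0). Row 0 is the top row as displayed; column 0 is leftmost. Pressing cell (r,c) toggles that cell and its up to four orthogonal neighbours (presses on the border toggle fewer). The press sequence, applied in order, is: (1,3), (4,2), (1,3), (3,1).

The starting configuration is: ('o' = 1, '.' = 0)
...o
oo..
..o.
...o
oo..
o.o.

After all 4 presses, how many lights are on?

step 0: ...o
oo..
..o.
...o
oo..
o.o.
step 1: ....
oooo
..oo
...o
oo..
o.o.
step 2: ....
oooo
..oo
..oo
o.oo
o...
step 3: ...o
oo..
..o.
..oo
o.oo
o...
step 4: ...o
oo..
.oo.
oo.o
oooo
o...

13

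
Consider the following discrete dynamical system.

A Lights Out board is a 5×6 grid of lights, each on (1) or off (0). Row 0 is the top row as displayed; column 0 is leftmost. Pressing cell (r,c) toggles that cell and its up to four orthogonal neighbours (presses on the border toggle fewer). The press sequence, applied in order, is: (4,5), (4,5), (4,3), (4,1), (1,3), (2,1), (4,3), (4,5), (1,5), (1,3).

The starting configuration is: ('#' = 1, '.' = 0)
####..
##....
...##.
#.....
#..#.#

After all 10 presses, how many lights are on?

20

[0] ####..
##....
...##.
#.....
#..#.#
[1] ####..
##....
...##.
#....#
#..##.
[2] ####..
##....
...##.
#.....
#..#.#
[3] ####..
##....
...##.
#..#..
#.#.##
[4] ####..
##....
...##.
##.#..
.#..##
[5] ###...
#####.
....#.
##.#..
.#..##
[6] ###...
#.###.
###.#.
#..#..
.#..##
[7] ###...
#.###.
###.#.
#.....
.###.#
[8] ###...
#.###.
###.#.
#....#
.####.
[9] ###..#
#.##.#
###.##
#....#
.####.
[10] ####.#
#...##
######
#....#
.####.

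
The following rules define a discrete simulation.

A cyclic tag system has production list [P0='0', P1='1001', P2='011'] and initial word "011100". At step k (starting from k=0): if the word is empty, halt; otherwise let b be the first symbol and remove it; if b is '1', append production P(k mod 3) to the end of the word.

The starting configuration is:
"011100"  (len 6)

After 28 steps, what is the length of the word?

5

[0] "011100"  (len 6)
[1] "11100"  (len 5)
[2] "11001001"  (len 8)
[3] "1001001011"  (len 10)
[4] "0010010110"  (len 10)
[5] "010010110"  (len 9)
[6] "10010110"  (len 8)
[7] "00101100"  (len 8)
[8] "0101100"  (len 7)
[9] "101100"  (len 6)
[10] "011000"  (len 6)
[11] "11000"  (len 5)
[12] "1000011"  (len 7)
[13] "0000110"  (len 7)
[14] "000110"  (len 6)
[15] "00110"  (len 5)
[16] "0110"  (len 4)
[17] "110"  (len 3)
[18] "10011"  (len 5)
[19] "00110"  (len 5)
[20] "0110"  (len 4)
[21] "110"  (len 3)
[22] "100"  (len 3)
[23] "001001"  (len 6)
[24] "01001"  (len 5)
[25] "1001"  (len 4)
[26] "0011001"  (len 7)
[27] "011001"  (len 6)
[28] "11001"  (len 5)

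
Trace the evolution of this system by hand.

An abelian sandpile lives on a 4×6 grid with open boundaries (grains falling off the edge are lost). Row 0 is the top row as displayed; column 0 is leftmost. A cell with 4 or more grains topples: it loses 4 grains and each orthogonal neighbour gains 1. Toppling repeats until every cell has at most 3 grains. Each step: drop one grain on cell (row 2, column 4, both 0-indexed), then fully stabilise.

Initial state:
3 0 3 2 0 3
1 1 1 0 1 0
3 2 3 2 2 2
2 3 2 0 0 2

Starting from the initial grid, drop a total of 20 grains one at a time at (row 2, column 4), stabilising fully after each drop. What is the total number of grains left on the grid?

[0] 3 0 3 2 0 3
1 1 1 0 1 0
3 2 3 2 2 2
2 3 2 0 0 2
[1] 3 0 3 2 0 3
1 1 1 0 1 0
3 2 3 2 3 2
2 3 2 0 0 2
[2] 3 0 3 2 0 3
1 1 1 0 2 0
3 2 3 3 0 3
2 3 2 0 1 2
[3] 3 0 3 2 0 3
1 1 1 0 2 0
3 2 3 3 1 3
2 3 2 0 1 2
[4] 3 0 3 2 0 3
1 1 1 0 2 0
3 2 3 3 2 3
2 3 2 0 1 2
[5] 3 0 3 2 0 3
1 1 1 0 2 0
3 2 3 3 3 3
2 3 2 0 1 2
[6] 3 0 3 2 0 3
1 1 2 1 3 1
3 3 0 1 2 0
2 3 3 1 2 3
[7] 3 0 3 2 0 3
1 1 2 1 3 1
3 3 0 1 3 0
2 3 3 1 2 3
[8] 3 0 3 2 1 3
1 1 2 2 0 2
3 3 0 2 1 1
2 3 3 1 3 3
[9] 3 0 3 2 1 3
1 1 2 2 0 2
3 3 0 2 2 1
2 3 3 1 3 3
[10] 3 0 3 2 1 3
1 1 2 2 0 2
3 3 0 2 3 1
2 3 3 1 3 3
[11] 3 0 3 2 1 3
1 1 2 2 1 2
3 3 0 3 1 3
2 3 3 2 1 0
[12] 3 0 3 2 1 3
1 1 2 2 1 2
3 3 0 3 2 3
2 3 3 2 1 0
[13] 3 0 3 2 1 3
1 1 2 2 1 2
3 3 0 3 3 3
2 3 3 2 1 0
[14] 3 0 3 2 1 3
1 1 2 3 2 3
3 3 1 0 2 0
2 3 3 3 2 1
[15] 3 0 3 2 1 3
1 1 2 3 2 3
3 3 1 0 3 0
2 3 3 3 2 1
[16] 3 0 3 2 1 3
1 1 2 3 3 3
3 3 1 1 0 1
2 3 3 3 3 1
[17] 3 0 3 2 1 3
1 1 2 3 3 3
3 3 1 1 1 1
2 3 3 3 3 1
[18] 3 0 3 2 1 3
1 1 2 3 3 3
3 3 1 1 2 1
2 3 3 3 3 1
[19] 3 0 3 2 1 3
1 1 2 3 3 3
3 3 1 1 3 1
2 3 3 3 3 1
[20] 3 1 1 1 0 1
2 3 1 3 3 1
1 2 1 1 3 3
0 2 2 2 1 2

40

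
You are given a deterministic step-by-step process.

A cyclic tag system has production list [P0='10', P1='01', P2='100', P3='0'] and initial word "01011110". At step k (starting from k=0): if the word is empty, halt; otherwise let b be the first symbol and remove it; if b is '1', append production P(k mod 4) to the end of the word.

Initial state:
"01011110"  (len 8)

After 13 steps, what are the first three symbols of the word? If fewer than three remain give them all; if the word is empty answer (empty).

0) "01011110"  (len 8)
1) "1011110"  (len 7)
2) "01111001"  (len 8)
3) "1111001"  (len 7)
4) "1110010"  (len 7)
5) "11001010"  (len 8)
6) "100101001"  (len 9)
7) "00101001100"  (len 11)
8) "0101001100"  (len 10)
9) "101001100"  (len 9)
10) "0100110001"  (len 10)
11) "100110001"  (len 9)
12) "001100010"  (len 9)
13) "01100010"  (len 8)

011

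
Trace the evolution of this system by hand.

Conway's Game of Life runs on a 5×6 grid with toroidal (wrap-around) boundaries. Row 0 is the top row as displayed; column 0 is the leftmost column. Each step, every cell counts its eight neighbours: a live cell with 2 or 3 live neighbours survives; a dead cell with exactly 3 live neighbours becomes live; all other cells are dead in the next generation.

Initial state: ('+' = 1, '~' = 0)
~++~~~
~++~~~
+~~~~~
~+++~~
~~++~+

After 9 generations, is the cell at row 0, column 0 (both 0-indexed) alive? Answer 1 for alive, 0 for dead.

0

step 0: ~++~~~
~++~~~
+~~~~~
~+++~~
~~++~+
step 1: +~~~~~
+~+~~~
+~~+~~
++~++~
+~~~+~
step 2: +~~~~~
+~~~~+
+~~++~
+++++~
+~~++~
step 3: ++~~+~
++~~+~
~~~~~~
+~~~~~
+~~~+~
step 4: ~~~++~
++~~~~
++~~~+
~~~~~+
+~~~~~
step 5: ++~~~+
~++~+~
~+~~~+
~+~~~+
~~~~++
step 6: ~+++~~
~~+~+~
~+~~++
~~~~~+
~+~~+~
step 7: ~+~~+~
+~~~++
+~~+++
~~~~~+
++~++~
step 8: ~++~~~
~+~~~~
~~~+~~
~++~~~
+++++~
step 9: ~~~~~~
~+~~~~
~+~~~~
+~~~+~
+~~~~~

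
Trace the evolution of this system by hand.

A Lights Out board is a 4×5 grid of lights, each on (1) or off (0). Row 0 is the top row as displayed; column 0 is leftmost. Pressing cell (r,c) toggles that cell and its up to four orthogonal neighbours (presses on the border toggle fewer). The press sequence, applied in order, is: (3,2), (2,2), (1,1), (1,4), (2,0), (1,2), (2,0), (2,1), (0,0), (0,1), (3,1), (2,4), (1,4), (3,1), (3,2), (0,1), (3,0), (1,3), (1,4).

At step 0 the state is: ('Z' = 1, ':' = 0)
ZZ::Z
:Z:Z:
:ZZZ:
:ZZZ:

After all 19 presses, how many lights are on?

k=0  ZZ::Z
:Z:Z:
:ZZZ:
:ZZZ:
k=1  ZZ::Z
:Z:Z:
:Z:Z:
:::::
k=2  ZZ::Z
:ZZZ:
::Z::
::Z::
k=3  Z:::Z
Z::Z:
:ZZ::
::Z::
k=4  Z::::
Z:::Z
:ZZ:Z
::Z::
k=5  Z::::
::::Z
Z:Z:Z
Z:Z::
k=6  Z:Z::
:ZZZZ
Z:::Z
Z:Z::
k=7  Z:Z::
ZZZZZ
:Z::Z
::Z::
k=8  Z:Z::
Z:ZZZ
Z:Z:Z
:ZZ::
k=9  :ZZ::
::ZZZ
Z:Z:Z
:ZZ::
k=10  Z::::
:ZZZZ
Z:Z:Z
:ZZ::
k=11  Z::::
:ZZZZ
ZZZ:Z
Z::::
k=12  Z::::
:ZZZ:
ZZZZ:
Z:::Z
k=13  Z:::Z
:ZZ:Z
ZZZZZ
Z:::Z
k=14  Z:::Z
:ZZ:Z
Z:ZZZ
:ZZ:Z
k=15  Z:::Z
:ZZ:Z
Z::ZZ
:::ZZ
k=16  :ZZ:Z
::Z:Z
Z::ZZ
:::ZZ
k=17  :ZZ:Z
::Z:Z
:::ZZ
ZZ:ZZ
k=18  :ZZZZ
:::Z:
::::Z
ZZ:ZZ
k=19  :ZZZ:
::::Z
:::::
ZZ:ZZ

8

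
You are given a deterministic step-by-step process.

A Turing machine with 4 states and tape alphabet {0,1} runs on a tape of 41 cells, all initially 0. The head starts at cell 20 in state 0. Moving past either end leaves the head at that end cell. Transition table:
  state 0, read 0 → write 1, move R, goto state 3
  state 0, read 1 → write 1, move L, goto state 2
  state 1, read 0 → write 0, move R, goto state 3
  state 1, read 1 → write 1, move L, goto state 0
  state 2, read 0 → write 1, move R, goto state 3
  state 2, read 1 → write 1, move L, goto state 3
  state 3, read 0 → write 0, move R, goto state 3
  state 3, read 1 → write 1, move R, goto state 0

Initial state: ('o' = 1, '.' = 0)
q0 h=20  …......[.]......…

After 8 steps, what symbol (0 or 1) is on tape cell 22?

step 0: q0 h=20  …......[.]......…
step 1: q3 h=21  ….....o[.]......…
step 2: q3 h=22  …....o.[.]......…
step 3: q3 h=23  …...o..[.]......…
step 4: q3 h=24  …..o...[.]......…
step 5: q3 h=25  ….o....[.]......…
step 6: q3 h=26  …o.....[.]......…
step 7: q3 h=27  …......[.]......…
step 8: q3 h=28  …......[.]......…

0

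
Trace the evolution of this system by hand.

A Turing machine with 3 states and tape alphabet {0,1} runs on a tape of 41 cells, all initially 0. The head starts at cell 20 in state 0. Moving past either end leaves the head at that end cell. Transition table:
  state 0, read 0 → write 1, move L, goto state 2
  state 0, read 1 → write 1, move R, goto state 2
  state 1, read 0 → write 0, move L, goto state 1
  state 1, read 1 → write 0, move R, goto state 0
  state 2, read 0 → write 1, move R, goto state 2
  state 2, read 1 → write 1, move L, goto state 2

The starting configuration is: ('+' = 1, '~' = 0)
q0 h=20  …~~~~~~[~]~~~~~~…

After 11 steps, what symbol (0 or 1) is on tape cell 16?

step 0: q0 h=20  …~~~~~~[~]~~~~~~…
step 1: q2 h=19  …~~~~~~[~]+~~~~~…
step 2: q2 h=20  …~~~~~+[+]~~~~~~…
step 3: q2 h=19  …~~~~~~[+]+~~~~~…
step 4: q2 h=18  …~~~~~~[~]++~~~~…
step 5: q2 h=19  …~~~~~+[+]+~~~~~…
step 6: q2 h=18  …~~~~~~[+]++~~~~…
step 7: q2 h=17  …~~~~~~[~]+++~~~…
step 8: q2 h=18  …~~~~~+[+]++~~~~…
step 9: q2 h=17  …~~~~~~[+]+++~~~…
step 10: q2 h=16  …~~~~~~[~]++++~~…
step 11: q2 h=17  …~~~~~+[+]+++~~~…

1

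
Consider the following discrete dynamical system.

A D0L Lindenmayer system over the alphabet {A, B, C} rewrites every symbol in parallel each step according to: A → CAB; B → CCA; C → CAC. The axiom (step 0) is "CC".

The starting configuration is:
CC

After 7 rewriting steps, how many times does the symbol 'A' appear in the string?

1458

0) CC
1) CACCAC
2) CACCABCACCACCABCAC
3) CACCABCACCACCABCCACACCABCACCACCABCACCACCABCCACACCABCAC
4) CACCABCACCACCABCCACACCABCACCACCABCACCACCABCCACACCACCABCACC…BCACCACCABCACCACCABCCACACCACCABCACCABCACCACCABCCACACCABCAC  (len 162)
5) CACCABCACCACCABCCACACCABCACCACCABCACCACCABCCACACCACCABCACC…BCACCACCABCACCACCABCCACACCACCABCACCABCACCACCABCCACACCABCAC  (len 486)
6) CACCABCACCACCABCCACACCABCACCACCABCACCACCABCCACACCACCABCACC…BCACCACCABCACCACCABCCACACCACCABCACCABCACCACCABCCACACCABCAC  (len 1458)
7) CACCABCACCACCABCCACACCABCACCACCABCACCACCABCCACACCACCABCACC…BCACCACCABCACCACCABCCACACCACCABCACCABCACCACCABCCACACCABCAC  (len 4374)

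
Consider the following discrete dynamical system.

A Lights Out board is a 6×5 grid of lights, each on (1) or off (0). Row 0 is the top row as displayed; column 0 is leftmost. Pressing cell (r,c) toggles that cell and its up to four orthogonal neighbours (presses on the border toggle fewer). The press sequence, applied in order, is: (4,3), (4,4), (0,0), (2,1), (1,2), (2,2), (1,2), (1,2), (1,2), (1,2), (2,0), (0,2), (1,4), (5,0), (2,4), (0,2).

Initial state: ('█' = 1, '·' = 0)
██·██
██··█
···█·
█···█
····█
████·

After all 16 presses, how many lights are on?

0) ██·██
██··█
···█·
█···█
····█
████·
1) ██·██
██··█
···█·
█··██
··██·
███··
2) ██·██
██··█
···█·
█··█·
··█·█
███·█
3) ···██
·█··█
···█·
█··█·
··█·█
███·█
4) ···██
····█
████·
██·█·
··█·█
███·█
5) ··███
·████
██·█·
██·█·
··█·█
███·█
6) ··███
·█·██
█·█··
████·
··█·█
███·█
7) ···██
··█·█
█····
████·
··█·█
███·█
8) ··███
·█·██
█·█··
████·
··█·█
███·█
9) ···██
··█·█
█····
████·
··█·█
███·█
10) ··███
·█·██
█·█··
████·
··█·█
███·█
11) ··███
██·██
·██··
·███·
··█·█
███·█
12) ·█··█
█████
·██··
·███·
··█·█
███·█
13) ·█···
███··
·██·█
·███·
··█·█
███·█
14) ·█···
███··
·██·█
·███·
█·█·█
··█·█
15) ·█···
███·█
·███·
·████
█·█·█
··█·█
16) ··██·
██··█
·███·
·████
█·█·█
··█·█

17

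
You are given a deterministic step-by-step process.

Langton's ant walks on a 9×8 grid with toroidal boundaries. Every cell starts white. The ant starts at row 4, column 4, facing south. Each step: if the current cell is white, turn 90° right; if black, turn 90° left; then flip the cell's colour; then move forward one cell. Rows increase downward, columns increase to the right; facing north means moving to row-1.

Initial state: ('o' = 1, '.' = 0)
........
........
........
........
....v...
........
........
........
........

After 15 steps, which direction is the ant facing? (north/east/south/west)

gen 0: ........
........
........
........
....v...
........
........
........
........
gen 1: ........
........
........
........
...<o...
........
........
........
........
gen 2: ........
........
........
...^....
...oo...
........
........
........
........
gen 3: ........
........
........
...o>...
...oo...
........
........
........
........
gen 4: ........
........
........
...oo...
...ov...
........
........
........
........
gen 5: ........
........
........
...oo...
...o.>..
........
........
........
........
gen 6: ........
........
........
...oo...
...o.o..
.....v..
........
........
........
gen 7: ........
........
........
...oo...
...o.o..
....<o..
........
........
........
gen 8: ........
........
........
...oo...
...o^o..
....oo..
........
........
........
gen 9: ........
........
........
...oo...
...oo>..
....oo..
........
........
........
gen 10: ........
........
........
...oo^..
...oo...
....oo..
........
........
........
gen 11: ........
........
........
...ooo>.
...oo...
....oo..
........
........
........
gen 12: ........
........
........
...oooo.
...oo.v.
....oo..
........
........
........
gen 13: ........
........
........
...oooo.
...oo<o.
....oo..
........
........
........
gen 14: ........
........
........
...oo^o.
...oooo.
....oo..
........
........
........
gen 15: ........
........
........
...o<.o.
...oooo.
....oo..
........
........
........

west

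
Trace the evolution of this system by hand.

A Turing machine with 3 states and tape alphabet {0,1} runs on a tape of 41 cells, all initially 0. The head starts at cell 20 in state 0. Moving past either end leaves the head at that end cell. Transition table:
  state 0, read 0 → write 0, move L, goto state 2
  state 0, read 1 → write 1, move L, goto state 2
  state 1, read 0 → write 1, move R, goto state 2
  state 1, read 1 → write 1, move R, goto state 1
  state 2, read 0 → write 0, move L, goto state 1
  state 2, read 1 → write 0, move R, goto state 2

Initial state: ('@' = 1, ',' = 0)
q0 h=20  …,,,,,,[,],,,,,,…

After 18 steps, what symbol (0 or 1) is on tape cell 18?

t=0: q0 h=20  …,,,,,,[,],,,,,,…
t=1: q2 h=19  …,,,,,,[,],,,,,,…
t=2: q1 h=18  …,,,,,,[,],,,,,,…
t=3: q2 h=19  …,,,,,@[,],,,,,,…
t=4: q1 h=18  …,,,,,,[@],,,,,,…
t=5: q1 h=19  …,,,,,@[,],,,,,,…
t=6: q2 h=20  …,,,,@@[,],,,,,,…
t=7: q1 h=19  …,,,,,@[@],,,,,,…
t=8: q1 h=20  …,,,,@@[,],,,,,,…
t=9: q2 h=21  …,,,@@@[,],,,,,,…
t=10: q1 h=20  …,,,,@@[@],,,,,,…
t=11: q1 h=21  …,,,@@@[,],,,,,,…
t=12: q2 h=22  …,,@@@@[,],,,,,,…
t=13: q1 h=21  …,,,@@@[@],,,,,,…
t=14: q1 h=22  …,,@@@@[,],,,,,,…
t=15: q2 h=23  …,@@@@@[,],,,,,,…
t=16: q1 h=22  …,,@@@@[@],,,,,,…
t=17: q1 h=23  …,@@@@@[,],,,,,,…
t=18: q2 h=24  …@@@@@@[,],,,,,,…

1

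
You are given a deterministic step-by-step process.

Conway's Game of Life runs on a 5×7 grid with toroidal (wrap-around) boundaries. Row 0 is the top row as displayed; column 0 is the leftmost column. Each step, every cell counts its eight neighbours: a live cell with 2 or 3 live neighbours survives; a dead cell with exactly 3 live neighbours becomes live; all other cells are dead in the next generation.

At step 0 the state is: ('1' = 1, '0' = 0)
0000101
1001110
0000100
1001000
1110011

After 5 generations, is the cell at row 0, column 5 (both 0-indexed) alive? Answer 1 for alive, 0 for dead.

[0] 0000101
1001110
0000100
1001000
1110011
[1] 0010000
0001001
0000011
1011110
0111110
[2] 0100010
0000011
1010000
1000000
0000011
[3] 1000100
1100011
1100000
1100000
1000011
[4] 0000100
0000010
0010000
0000000
0000010
[5] 0000110
0000000
0000000
0000000
0000000

1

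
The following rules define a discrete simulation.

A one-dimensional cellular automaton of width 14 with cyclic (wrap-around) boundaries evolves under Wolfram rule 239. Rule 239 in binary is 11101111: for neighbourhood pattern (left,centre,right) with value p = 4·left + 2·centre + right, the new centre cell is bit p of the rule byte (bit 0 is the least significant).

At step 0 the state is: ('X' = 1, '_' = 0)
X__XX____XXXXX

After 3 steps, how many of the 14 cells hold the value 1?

step 0: X__XX____XXXXX
step 1: X_XXX_XXXXXXXX
step 2: XXXXXXXXXXXXXX
step 3: XXXXXXXXXXXXXX

14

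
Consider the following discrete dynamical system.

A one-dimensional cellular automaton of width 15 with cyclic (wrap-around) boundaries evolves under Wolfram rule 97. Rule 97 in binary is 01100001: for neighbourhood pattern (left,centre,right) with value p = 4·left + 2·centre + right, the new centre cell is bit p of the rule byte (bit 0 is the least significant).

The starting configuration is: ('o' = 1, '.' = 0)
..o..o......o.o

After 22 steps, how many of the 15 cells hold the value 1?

0) ..o..o......o.o
1) .......oooo..o.
2) oooooo....o....
3) .....o.oo...oo.
4) oooo..o.o.o..o.
5) ...o...o.o....o
6) .o...o..o..oo..
7) ...o........o.o
8) .o...oooooo..o.
9) ...o......o....
10) oo...oooo...ooo
11) .o.o....o.o....
12) ..o..oo..o..ooo
13) ......o.......o
14) .oooo...ooooo..
15) ....o.o.....o.o
16) .oo..o..ooo..o.
17) ..o.......o....
18) o...ooooo...ooo
19) o.o.....o.o....
20) .o..ooo..o..oo.
21) ......o......o.
22) ooooo...oooo...

9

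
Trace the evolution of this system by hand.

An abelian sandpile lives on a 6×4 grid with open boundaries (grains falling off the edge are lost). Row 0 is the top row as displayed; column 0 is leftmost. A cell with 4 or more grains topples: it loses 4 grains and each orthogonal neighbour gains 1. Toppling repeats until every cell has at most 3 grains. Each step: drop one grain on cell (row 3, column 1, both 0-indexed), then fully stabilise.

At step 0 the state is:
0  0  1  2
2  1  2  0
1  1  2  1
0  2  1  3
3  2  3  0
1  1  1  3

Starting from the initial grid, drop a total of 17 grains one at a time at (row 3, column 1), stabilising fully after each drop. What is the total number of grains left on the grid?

45

[0] 0  0  1  2
2  1  2  0
1  1  2  1
0  2  1  3
3  2  3  0
1  1  1  3
[1] 0  0  1  2
2  1  2  0
1  1  2  1
0  3  1  3
3  2  3  0
1  1  1  3
[2] 0  0  1  2
2  1  2  0
1  2  2  1
1  0  2  3
3  3  3  0
1  1  1  3
[3] 0  0  1  2
2  1  2  0
1  2  2  1
1  1  2  3
3  3  3  0
1  1  1  3
[4] 0  0  1  2
2  1  2  0
1  2  2  1
1  2  2  3
3  3  3  0
1  1  1  3
[5] 0  0  1  2
2  1  2  0
1  2  2  1
1  3  2  3
3  3  3  0
1  1  1  3
[6] 0  0  1  2
2  1  2  0
1  3  3  2
3  2  1  0
0  2  1  2
2  2  2  3
[7] 0  0  1  2
2  1  2  0
1  3  3  2
3  3  1  0
0  2  1  2
2  2  2  3
[8] 0  0  1  2
2  2  3  0
3  1  0  3
0  2  3  0
1  3  1  2
2  2  2  3
[9] 0  0  1  2
2  2  3  0
3  1  0  3
0  3  3  0
1  3  1  2
2  2  2  3
[10] 0  0  1  2
2  2  3  0
3  2  1  3
1  2  0  1
2  0  3  2
2  3  2  3
[11] 0  0  1  2
2  2  3  0
3  2  1  3
1  3  0  1
2  0  3  2
2  3  2  3
[12] 0  0  1  2
2  2  3  0
3  3  1  3
2  0  1  1
2  1  3  2
2  3  2  3
[13] 0  0  1  2
2  2  3  0
3  3  1  3
2  1  1  1
2  1  3  2
2  3  2  3
[14] 0  0  1  2
2  2  3  0
3  3  1  3
2  2  1  1
2  1  3  2
2  3  2  3
[15] 0  0  1  2
2  2  3  0
3  3  1  3
2  3  1  1
2  1  3  2
2  3  2  3
[16] 0  0  1  2
3  3  3  0
1  1  2  3
0  2  2  1
3  2  3  2
2  3  2  3
[17] 0  0  1  2
3  3  3  0
1  1  2  3
0  3  2  1
3  2  3  2
2  3  2  3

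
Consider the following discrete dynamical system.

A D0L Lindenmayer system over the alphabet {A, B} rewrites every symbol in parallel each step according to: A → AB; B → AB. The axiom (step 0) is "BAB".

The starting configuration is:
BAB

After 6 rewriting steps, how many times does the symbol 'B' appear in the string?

96

[0] BAB
[1] ABABAB
[2] ABABABABABAB
[3] ABABABABABABABABABABABAB
[4] ABABABABABABABABABABABABABABABABABABABABABABABAB
[5] ABABABABABABABABABABABABABABABABABABABABABABABABABABABABABABABABABABABABABABABABABABABABABABABAB
[6] ABABABABABABABABABABABABABABABABABABABABABABABABABABABABAB…ABABABABABABABABABABABABABABABABABABABABABABABABABABABABAB  (len 192)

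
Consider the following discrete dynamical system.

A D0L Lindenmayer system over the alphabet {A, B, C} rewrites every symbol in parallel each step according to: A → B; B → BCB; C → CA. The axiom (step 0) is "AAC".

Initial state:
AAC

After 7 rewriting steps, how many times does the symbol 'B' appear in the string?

step 0: AAC
step 1: BBCA
step 2: BCBBCBCAB
step 3: BCBCABCBBCBCABCBCABBCB
step 4: BCBCABCBCABBCBCABCBBCBCABCBCABBCBCABCBCABBCBBCBCABCB
step 5: BCBCABCBCABBCBCABCBCABBCBBCBCABCBCABBCBCABCBBCBCABCBCABBCB…CABBCBBCBCABCBCABBCBCABCBCABBCBBCBCABCBBCBCABCBCABBCBCABCB  (len 121)
step 6: BCBCABCBCABBCBCABCBCABBCBBCBCABCBCABBCBCABCBCABBCBBCBCABCB…BCBCABBCBCABCBBCBCABCBCABBCBCABCBCABBCBBCBCABCBCABBCBCABCB  (len 281)
step 7: BCBCABCBCABBCBCABCBCABBCBBCBCABCBCABBCBCABCBCABBCBBCBCABCB…CABBCBBCBCABCBBCBCABCBCABBCBCABCBCABBCBBCBCABCBCABBCBCABCB  (len 653)

314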